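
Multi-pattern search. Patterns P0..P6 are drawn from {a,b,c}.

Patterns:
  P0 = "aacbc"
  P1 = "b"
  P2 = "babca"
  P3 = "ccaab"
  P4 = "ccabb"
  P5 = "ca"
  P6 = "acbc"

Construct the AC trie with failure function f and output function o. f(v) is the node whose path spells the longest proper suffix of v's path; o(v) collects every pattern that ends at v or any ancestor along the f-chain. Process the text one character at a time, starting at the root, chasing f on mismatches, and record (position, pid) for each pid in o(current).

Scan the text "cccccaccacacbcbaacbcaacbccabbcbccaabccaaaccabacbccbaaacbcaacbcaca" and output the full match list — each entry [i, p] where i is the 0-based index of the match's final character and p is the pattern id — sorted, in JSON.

Build automaton:
Trie nodes:
  0='ε' goto a→1 b→6 c→11
  1='a' goto a→2 c→19
  2='aa' goto c→3
  3='aac' goto b→4
  4='aacb' goto c→5
  5='aacbc' goto ·  ←P0
  6='b' goto a→7  ←P1
  7='ba' goto b→8
  8='bab' goto c→9
  9='babc' goto a→10
  10='babca' goto ·  ←P2
  11='c' goto a→18 c→12
  12='cc' goto a→13
  13='cca' goto a→14 b→16
  14='ccaa' goto b→15
  15='ccaab' goto ·  ←P3
  16='ccab' goto b→17
  17='ccabb' goto ·  ←P4
  18='ca' goto ·  ←P5
  19='ac' goto b→20
  20='acb' goto c→21
  21='acbc' goto ·  ←P6

Failure links (BFS by depth):
  n1('a'): parent n0 fail=0; on 'a' 0 → fail=0;  out ∅∪∅=∅
  n6('b'): parent n0 fail=0; on 'b' 0 → fail=0;  out {1}∪∅={1}
  n11('c'): parent n0 fail=0; on 'c' 0 → fail=0;  out ∅∪∅=∅
  n2('aa'): parent n1 fail=0; on 'a' 0 → fail=1;  out ∅∪∅=∅
  n7('ba'): parent n6 fail=0; on 'a' 0 → fail=1;  out ∅∪∅=∅
  n12('cc'): parent n11 fail=0; on 'c' 0 → fail=11;  out ∅∪∅=∅
  n18('ca'): parent n11 fail=0; on 'a' 0 → fail=1;  out {5}∪∅={5}
  n19('ac'): parent n1 fail=0; on 'c' 0 → fail=11;  out ∅∪∅=∅
  n3('aac'): parent n2 fail=1; on 'c' 1 → fail=19;  out ∅∪∅=∅
  n8('bab'): parent n7 fail=1; on 'b' 1→0 → fail=6;  out ∅∪{1}={1}
  n13('cca'): parent n12 fail=11; on 'a' 11 → fail=18;  out ∅∪{5}={5}
  n20('acb'): parent n19 fail=11; on 'b' 11→0 → fail=6;  out ∅∪{1}={1}
  n4('aacb'): parent n3 fail=19; on 'b' 19 → fail=20;  out ∅∪{1}={1}
  n9('babc'): parent n8 fail=6; on 'c' 6→0 → fail=11;  out ∅∪∅=∅
  n14('ccaa'): parent n13 fail=18; on 'a' 18→1 → fail=2;  out ∅∪∅=∅
  n16('ccab'): parent n13 fail=18; on 'b' 18→1→0 → fail=6;  out ∅∪{1}={1}
  n21('acbc'): parent n20 fail=6; on 'c' 6→0 → fail=11;  out {6}∪∅={6}
  n5('aacbc'): parent n4 fail=20; on 'c' 20 → fail=21;  out {0}∪{6}={0,6}
  n10('babca'): parent n9 fail=11; on 'a' 11 → fail=18;  out {2}∪{5}={2,5}
  n15('ccaab'): parent n14 fail=2; on 'b' 2→1→0 → fail=6;  out {3}∪{1}={1,3}
  n17('ccabb'): parent n16 fail=6; on 'b' 6→0 → fail=6;  out {4}∪{1}={1,4}

Run:
pos 0 'c': at 11
pos 1 'c': at 12
pos 2 'c': at 12 (fail-walked)
pos 3 'c': at 12 (fail-walked)
pos 4 'c': at 12 (fail-walked)
pos 5 'a': at 13  → match P5@[4:5]
pos 6 'c': at 19 (fail-walked)
pos 7 'c': at 12 (fail-walked)
pos 8 'a': at 13  → match P5@[7:8]
pos 9 'c': at 19 (fail-walked)
pos 10 'a': at 18 (fail-walked)  → match P5@[9:10]
pos 11 'c': at 19 (fail-walked)
pos 12 'b': at 20  → match P1@[12:12]
pos 13 'c': at 21  → match P6@[10:13]
pos 14 'b': at 6 (fail-walked)  → match P1@[14:14]
pos 15 'a': at 7
pos 16 'a': at 2 (fail-walked)
pos 17 'c': at 3
pos 18 'b': at 4  → match P1@[18:18]
pos 19 'c': at 5  → match P0@[15:19],P6@[16:19]
pos 20 'a': at 18 (fail-walked)  → match P5@[19:20]
pos 21 'a': at 2 (fail-walked)
pos 22 'c': at 3
pos 23 'b': at 4  → match P1@[23:23]
pos 24 'c': at 5  → match P0@[20:24],P6@[21:24]
pos 25 'c': at 12 (fail-walked)
pos 26 'a': at 13  → match P5@[25:26]
pos 27 'b': at 16  → match P1@[27:27]
pos 28 'b': at 17  → match P1@[28:28],P4@[24:28]
pos 29 'c': at 11 (fail-walked)
pos 30 'b': at 6 (fail-walked)  → match P1@[30:30]
pos 31 'c': at 11 (fail-walked)
pos 32 'c': at 12
pos 33 'a': at 13  → match P5@[32:33]
pos 34 'a': at 14
pos 35 'b': at 15  → match P1@[35:35],P3@[31:35]
pos 36 'c': at 11 (fail-walked)
pos 37 'c': at 12
pos 38 'a': at 13  → match P5@[37:38]
pos 39 'a': at 14
pos 40 'a': at 2 (fail-walked)
pos 41 'c': at 3
pos 42 'c': at 12 (fail-walked)
pos 43 'a': at 13  → match P5@[42:43]
pos 44 'b': at 16  → match P1@[44:44]
pos 45 'a': at 7 (fail-walked)
pos 46 'c': at 19 (fail-walked)
pos 47 'b': at 20  → match P1@[47:47]
pos 48 'c': at 21  → match P6@[45:48]
pos 49 'c': at 12 (fail-walked)
pos 50 'b': at 6 (fail-walked)  → match P1@[50:50]
pos 51 'a': at 7
pos 52 'a': at 2 (fail-walked)
pos 53 'a': at 2 (fail-walked)
pos 54 'c': at 3
pos 55 'b': at 4  → match P1@[55:55]
pos 56 'c': at 5  → match P0@[52:56],P6@[53:56]
pos 57 'a': at 18 (fail-walked)  → match P5@[56:57]
pos 58 'a': at 2 (fail-walked)
pos 59 'c': at 3
pos 60 'b': at 4  → match P1@[60:60]
pos 61 'c': at 5  → match P0@[57:61],P6@[58:61]
pos 62 'a': at 18 (fail-walked)  → match P5@[61:62]
pos 63 'c': at 19 (fail-walked)
pos 64 'a': at 18 (fail-walked)  → match P5@[63:64]

Matches: [[5,5],[8,5],[10,5],[12,1],[13,6],[14,1],[18,1],[19,0],[19,6],[20,5],[23,1],[24,0],[24,6],[26,5],[27,1],[28,1],[28,4],[30,1],[33,5],[35,1],[35,3],[38,5],[43,5],[44,1],[47,1],[48,6],[50,1],[55,1],[56,0],[56,6],[57,5],[60,1],[61,0],[61,6],[62,5],[64,5]]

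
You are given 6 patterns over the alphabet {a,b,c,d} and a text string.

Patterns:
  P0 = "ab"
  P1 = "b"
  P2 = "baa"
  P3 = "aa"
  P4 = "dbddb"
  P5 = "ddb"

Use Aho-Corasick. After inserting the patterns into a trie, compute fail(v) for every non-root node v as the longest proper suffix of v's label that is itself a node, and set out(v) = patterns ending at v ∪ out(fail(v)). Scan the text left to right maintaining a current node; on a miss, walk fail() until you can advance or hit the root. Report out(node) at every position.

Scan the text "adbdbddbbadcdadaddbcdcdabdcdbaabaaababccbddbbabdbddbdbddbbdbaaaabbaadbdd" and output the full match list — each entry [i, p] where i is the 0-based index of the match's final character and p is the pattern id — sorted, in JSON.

Build automaton:
Trie (insert patterns):
  0='ε' goto a→1 b→3 d→7
  1='a' goto a→6 b→2
  2='ab' goto ·  ←P0
  3='b' goto a→4  ←P1
  4='ba' goto a→5
  5='baa' goto ·  ←P2
  6='aa' goto ·  ←P3
  7='d' goto b→8 d→12
  8='db' goto d→9
  9='dbd' goto d→10
  10='dbdd' goto b→11
  11='dbddb' goto ·  ←P4
  12='dd' goto b→13
  13='ddb' goto ·  ←P5

BFS fail/out derivation:
  fail(1) 'a': from fail(0)=0 chase 'a': 0 ⇒ 0;  out=∅∪out(0)=∅
  fail(3) 'b': from fail(0)=0 chase 'b': 0 ⇒ 0;  out={1}∪out(0)={1}
  fail(7) 'd': from fail(0)=0 chase 'd': 0 ⇒ 0;  out=∅∪out(0)=∅
  fail(2) 'ab': from fail(1)=0 chase 'b': 0 ⇒ 3;  out={0}∪out(3)={0,1}
  fail(4) 'ba': from fail(3)=0 chase 'a': 0 ⇒ 1;  out=∅∪out(1)=∅
  fail(6) 'aa': from fail(1)=0 chase 'a': 0 ⇒ 1;  out={3}∪out(1)={3}
  fail(8) 'db': from fail(7)=0 chase 'b': 0 ⇒ 3;  out=∅∪out(3)={1}
  fail(12) 'dd': from fail(7)=0 chase 'd': 0 ⇒ 7;  out=∅∪out(7)=∅
  fail(5) 'baa': from fail(4)=1 chase 'a': 1 ⇒ 6;  out={2}∪out(6)={2,3}
  fail(9) 'dbd': from fail(8)=3 chase 'd': 3→0 ⇒ 7;  out=∅∪out(7)=∅
  fail(13) 'ddb': from fail(12)=7 chase 'b': 7 ⇒ 8;  out={5}∪out(8)={1,5}
  fail(10) 'dbdd': from fail(9)=7 chase 'd': 7 ⇒ 12;  out=∅∪out(12)=∅
  fail(11) 'dbddb': from fail(10)=12 chase 'b': 12 ⇒ 13;  out={4}∪out(13)={1,4,5}

Run:
pos 0 'a': at 1
pos 1 'd': at 7 (fail-walked)
pos 2 'b': at 8  ** P1@[2:2]
pos 3 'd': at 9
pos 4 'b': at 8 (fail-walked)  ** P1@[4:4]
pos 5 'd': at 9
pos 6 'd': at 10
pos 7 'b': at 11  ** P1@[7:7],P4@[3:7],P5@[5:7]
pos 8 'b': at 3 (fail-walked)  ** P1@[8:8]
pos 9 'a': at 4
pos 10 'd': at 7 (fail-walked)
pos 11 'c': at 0 (fail-walked)
pos 12 'd': at 7
pos 13 'a': at 1 (fail-walked)
pos 14 'd': at 7 (fail-walked)
pos 15 'a': at 1 (fail-walked)
pos 16 'd': at 7 (fail-walked)
pos 17 'd': at 12
pos 18 'b': at 13  ** P1@[18:18],P5@[16:18]
pos 19 'c': at 0 (fail-walked)
pos 20 'd': at 7
pos 21 'c': at 0 (fail-walked)
pos 22 'd': at 7
pos 23 'a': at 1 (fail-walked)
pos 24 'b': at 2  ** P0@[23:24],P1@[24:24]
pos 25 'd': at 7 (fail-walked)
pos 26 'c': at 0 (fail-walked)
pos 27 'd': at 7
pos 28 'b': at 8  ** P1@[28:28]
pos 29 'a': at 4 (fail-walked)
pos 30 'a': at 5  ** P2@[28:30],P3@[29:30]
pos 31 'b': at 2 (fail-walked)  ** P0@[30:31],P1@[31:31]
pos 32 'a': at 4 (fail-walked)
pos 33 'a': at 5  ** P2@[31:33],P3@[32:33]
pos 34 'a': at 6 (fail-walked)  ** P3@[33:34]
pos 35 'b': at 2 (fail-walked)  ** P0@[34:35],P1@[35:35]
pos 36 'a': at 4 (fail-walked)
pos 37 'b': at 2 (fail-walked)  ** P0@[36:37],P1@[37:37]
pos 38 'c': at 0 (fail-walked)
pos 39 'c': at 0
pos 40 'b': at 3  ** P1@[40:40]
pos 41 'd': at 7 (fail-walked)
pos 42 'd': at 12
pos 43 'b': at 13  ** P1@[43:43],P5@[41:43]
pos 44 'b': at 3 (fail-walked)  ** P1@[44:44]
pos 45 'a': at 4
pos 46 'b': at 2 (fail-walked)  ** P0@[45:46],P1@[46:46]
pos 47 'd': at 7 (fail-walked)
pos 48 'b': at 8  ** P1@[48:48]
pos 49 'd': at 9
pos 50 'd': at 10
pos 51 'b': at 11  ** P1@[51:51],P4@[47:51],P5@[49:51]
pos 52 'd': at 9 (fail-walked)
pos 53 'b': at 8 (fail-walked)  ** P1@[53:53]
pos 54 'd': at 9
pos 55 'd': at 10
pos 56 'b': at 11  ** P1@[56:56],P4@[52:56],P5@[54:56]
pos 57 'b': at 3 (fail-walked)  ** P1@[57:57]
pos 58 'd': at 7 (fail-walked)
pos 59 'b': at 8  ** P1@[59:59]
pos 60 'a': at 4 (fail-walked)
pos 61 'a': at 5  ** P2@[59:61],P3@[60:61]
pos 62 'a': at 6 (fail-walked)  ** P3@[61:62]
pos 63 'a': at 6 (fail-walked)  ** P3@[62:63]
pos 64 'b': at 2 (fail-walked)  ** P0@[63:64],P1@[64:64]
pos 65 'b': at 3 (fail-walked)  ** P1@[65:65]
pos 66 'a': at 4
pos 67 'a': at 5  ** P2@[65:67],P3@[66:67]
pos 68 'd': at 7 (fail-walked)
pos 69 'b': at 8  ** P1@[69:69]
pos 70 'd': at 9
pos 71 'd': at 10

Matches: [[2,1],[4,1],[7,1],[7,4],[7,5],[8,1],[18,1],[18,5],[24,0],[24,1],[28,1],[30,2],[30,3],[31,0],[31,1],[33,2],[33,3],[34,3],[35,0],[35,1],[37,0],[37,1],[40,1],[43,1],[43,5],[44,1],[46,0],[46,1],[48,1],[51,1],[51,4],[51,5],[53,1],[56,1],[56,4],[56,5],[57,1],[59,1],[61,2],[61,3],[62,3],[63,3],[64,0],[64,1],[65,1],[67,2],[67,3],[69,1]]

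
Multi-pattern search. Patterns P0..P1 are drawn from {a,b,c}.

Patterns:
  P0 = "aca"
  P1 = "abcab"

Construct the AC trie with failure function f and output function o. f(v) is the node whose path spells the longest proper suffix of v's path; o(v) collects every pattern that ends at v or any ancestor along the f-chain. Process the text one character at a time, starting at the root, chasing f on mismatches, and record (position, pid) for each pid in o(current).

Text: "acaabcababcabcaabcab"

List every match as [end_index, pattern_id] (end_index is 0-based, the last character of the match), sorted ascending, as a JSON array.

Build:
Trie (insert patterns):
  0='ε' goto a→1
  1='a' goto b→4 c→2
  2='ac' goto a→3
  3='aca' goto ·  ←P0
  4='ab' goto c→5
  5='abc' goto a→6
  6='abca' goto b→7
  7='abcab' goto ·  ←P1

Failure links (BFS by depth):
  fail(1) 'a': from fail(0)=0 chase 'a': 0 ⇒ 0;  out=∅∪out(0)=∅
  fail(2) 'ac': from fail(1)=0 chase 'c': 0 ⇒ 0;  out=∅∪out(0)=∅
  fail(4) 'ab': from fail(1)=0 chase 'b': 0 ⇒ 0;  out=∅∪out(0)=∅
  fail(3) 'aca': from fail(2)=0 chase 'a': 0 ⇒ 1;  out={0}∪out(1)={0}
  fail(5) 'abc': from fail(4)=0 chase 'c': 0 ⇒ 0;  out=∅∪out(0)=∅
  fail(6) 'abca': from fail(5)=0 chase 'a': 0 ⇒ 1;  out=∅∪out(1)=∅
  fail(7) 'abcab': from fail(6)=1 chase 'b': 1 ⇒ 4;  out={1}∪out(4)={1}

Text stream:
i=0 'a': node 0→1
i=1 'c': node 1→2
i=2 'a': node 2→3  emit P0@[0:2]
i=3 'a': node 3→1 ·f
i=4 'b': node 1→4
i=5 'c': node 4→5
i=6 'a': node 5→6
i=7 'b': node 6→7  emit P1@[3:7]
i=8 'a': node 7→1 ·f
i=9 'b': node 1→4
i=10 'c': node 4→5
i=11 'a': node 5→6
i=12 'b': node 6→7  emit P1@[8:12]
i=13 'c': node 7→5 ·f
i=14 'a': node 5→6
i=15 'a': node 6→1 ·f
i=16 'b': node 1→4
i=17 'c': node 4→5
i=18 'a': node 5→6
i=19 'b': node 6→7  emit P1@[15:19]

Matches: [[2,0],[7,1],[12,1],[19,1]]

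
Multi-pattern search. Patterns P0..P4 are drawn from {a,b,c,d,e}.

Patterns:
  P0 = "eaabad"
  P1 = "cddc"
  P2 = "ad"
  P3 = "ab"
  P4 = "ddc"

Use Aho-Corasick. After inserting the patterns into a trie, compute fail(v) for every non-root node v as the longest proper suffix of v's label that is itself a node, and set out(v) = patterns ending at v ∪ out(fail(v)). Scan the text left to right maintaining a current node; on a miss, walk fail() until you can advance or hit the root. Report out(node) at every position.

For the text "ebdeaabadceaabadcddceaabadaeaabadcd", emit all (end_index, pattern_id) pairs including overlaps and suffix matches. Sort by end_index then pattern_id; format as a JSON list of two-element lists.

Build:
Trie (insert patterns):
  n0 'ε': a→11 c→7 d→14 e→1
  n1 'e': a→2
  n2 'ea': a→3
  n3 'eaa': b→4
  n4 'eaab': a→5
  n5 'eaaba': d→6
  n6 'eaabad': ·  [P0 ends]
  n7 'c': d→8
  n8 'cd': d→9
  n9 'cdd': c→10
  n10 'cddc': ·  [P1 ends]
  n11 'a': b→13 d→12
  n12 'ad': ·  [P2 ends]
  n13 'ab': ·  [P3 ends]
  n14 'd': d→15
  n15 'dd': c→16
  n16 'ddc': ·  [P4 ends]

BFS fail/out derivation:
  fail(1) 'e': from fail(0)=0 chase 'e': 0 ⇒ 0;  out=∅∪out(0)=∅
  fail(7) 'c': from fail(0)=0 chase 'c': 0 ⇒ 0;  out=∅∪out(0)=∅
  fail(11) 'a': from fail(0)=0 chase 'a': 0 ⇒ 0;  out=∅∪out(0)=∅
  fail(14) 'd': from fail(0)=0 chase 'd': 0 ⇒ 0;  out=∅∪out(0)=∅
  fail(2) 'ea': from fail(1)=0 chase 'a': 0 ⇒ 11;  out=∅∪out(11)=∅
  fail(8) 'cd': from fail(7)=0 chase 'd': 0 ⇒ 14;  out=∅∪out(14)=∅
  fail(12) 'ad': from fail(11)=0 chase 'd': 0 ⇒ 14;  out={2}∪out(14)={2}
  fail(13) 'ab': from fail(11)=0 chase 'b': 0 ⇒ 0;  out={3}∪out(0)={3}
  fail(15) 'dd': from fail(14)=0 chase 'd': 0 ⇒ 14;  out=∅∪out(14)=∅
  fail(3) 'eaa': from fail(2)=11 chase 'a': 11→0 ⇒ 11;  out=∅∪out(11)=∅
  fail(9) 'cdd': from fail(8)=14 chase 'd': 14 ⇒ 15;  out=∅∪out(15)=∅
  fail(16) 'ddc': from fail(15)=14 chase 'c': 14→0 ⇒ 7;  out={4}∪out(7)={4}
  fail(4) 'eaab': from fail(3)=11 chase 'b': 11 ⇒ 13;  out=∅∪out(13)={3}
  fail(10) 'cddc': from fail(9)=15 chase 'c': 15 ⇒ 16;  out={1}∪out(16)={1,4}
  fail(5) 'eaaba': from fail(4)=13 chase 'a': 13→0 ⇒ 11;  out=∅∪out(11)=∅
  fail(6) 'eaabad': from fail(5)=11 chase 'd': 11 ⇒ 12;  out={0}∪out(12)={0,2}

Text stream:
[0] read 'e'  n0⇒n1
[1] read 'b'  n1⇒n0 (via fail)
[2] read 'd'  n0⇒n14
[3] read 'e'  n14⇒n1 (via fail)
[4] read 'a'  n1⇒n2
[5] read 'a'  n2⇒n3
[6] read 'b'  n3⇒n4  ** P3@[5:6]
[7] read 'a'  n4⇒n5
[8] read 'd'  n5⇒n6  ** P0@[3:8],P2@[7:8]
[9] read 'c'  n6⇒n7 (via fail)
[10] read 'e'  n7⇒n1 (via fail)
[11] read 'a'  n1⇒n2
[12] read 'a'  n2⇒n3
[13] read 'b'  n3⇒n4  ** P3@[12:13]
[14] read 'a'  n4⇒n5
[15] read 'd'  n5⇒n6  ** P0@[10:15],P2@[14:15]
[16] read 'c'  n6⇒n7 (via fail)
[17] read 'd'  n7⇒n8
[18] read 'd'  n8⇒n9
[19] read 'c'  n9⇒n10  ** P1@[16:19],P4@[17:19]
[20] read 'e'  n10⇒n1 (via fail)
[21] read 'a'  n1⇒n2
[22] read 'a'  n2⇒n3
[23] read 'b'  n3⇒n4  ** P3@[22:23]
[24] read 'a'  n4⇒n5
[25] read 'd'  n5⇒n6  ** P0@[20:25],P2@[24:25]
[26] read 'a'  n6⇒n11 (via fail)
[27] read 'e'  n11⇒n1 (via fail)
[28] read 'a'  n1⇒n2
[29] read 'a'  n2⇒n3
[30] read 'b'  n3⇒n4  ** P3@[29:30]
[31] read 'a'  n4⇒n5
[32] read 'd'  n5⇒n6  ** P0@[27:32],P2@[31:32]
[33] read 'c'  n6⇒n7 (via fail)
[34] read 'd'  n7⇒n8

Matches: [[6,3],[8,0],[8,2],[13,3],[15,0],[15,2],[19,1],[19,4],[23,3],[25,0],[25,2],[30,3],[32,0],[32,2]]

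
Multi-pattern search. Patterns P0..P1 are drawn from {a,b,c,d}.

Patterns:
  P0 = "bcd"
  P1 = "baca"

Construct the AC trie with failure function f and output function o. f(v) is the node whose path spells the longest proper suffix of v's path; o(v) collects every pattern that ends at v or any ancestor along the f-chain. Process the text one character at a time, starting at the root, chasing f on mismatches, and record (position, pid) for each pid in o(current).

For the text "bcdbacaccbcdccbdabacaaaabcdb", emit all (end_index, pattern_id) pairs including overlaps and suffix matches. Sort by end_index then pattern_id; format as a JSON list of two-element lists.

Construct AC machine:
Trie nodes:
  n0 'ε': b→1
  n1 'b': a→4 c→2
  n2 'bc': d→3
  n3 'bcd': ·  ←P0
  n4 'ba': c→5
  n5 'bac': a→6
  n6 'baca': ·  ←P1

Failure links (BFS by depth):
  n1('b'): parent n0 fail=0; on 'b' 0 → fail=0;  out ∅∪∅=∅
  n2('bc'): parent n1 fail=0; on 'c' 0 → fail=0;  out ∅∪∅=∅
  n4('ba'): parent n1 fail=0; on 'a' 0 → fail=0;  out ∅∪∅=∅
  n3('bcd'): parent n2 fail=0; on 'd' 0 → fail=0;  out {0}∪∅={0}
  n5('bac'): parent n4 fail=0; on 'c' 0 → fail=0;  out ∅∪∅=∅
  n6('baca'): parent n5 fail=0; on 'a' 0 → fail=0;  out {1}∪∅={1}

Text stream:
[0] read 'b'  n0⇒n1
[1] read 'c'  n1⇒n2
[2] read 'd'  n2⇒n3  ** P0@[0:2]
[3] read 'b'  n3⇒n1 (fail-walked)
[4] read 'a'  n1⇒n4
[5] read 'c'  n4⇒n5
[6] read 'a'  n5⇒n6  ** P1@[3:6]
[7] read 'c'  n6⇒n0 (fail-walked)
[8] read 'c'  n0⇒n0
[9] read 'b'  n0⇒n1
[10] read 'c'  n1⇒n2
[11] read 'd'  n2⇒n3  ** P0@[9:11]
[12] read 'c'  n3⇒n0 (fail-walked)
[13] read 'c'  n0⇒n0
[14] read 'b'  n0⇒n1
[15] read 'd'  n1⇒n0 (fail-walked)
[16] read 'a'  n0⇒n0
[17] read 'b'  n0⇒n1
[18] read 'a'  n1⇒n4
[19] read 'c'  n4⇒n5
[20] read 'a'  n5⇒n6  ** P1@[17:20]
[21] read 'a'  n6⇒n0 (fail-walked)
[22] read 'a'  n0⇒n0
[23] read 'a'  n0⇒n0
[24] read 'b'  n0⇒n1
[25] read 'c'  n1⇒n2
[26] read 'd'  n2⇒n3  ** P0@[24:26]
[27] read 'b'  n3⇒n1 (fail-walked)

Matches: [[2,0],[6,1],[11,0],[20,1],[26,0]]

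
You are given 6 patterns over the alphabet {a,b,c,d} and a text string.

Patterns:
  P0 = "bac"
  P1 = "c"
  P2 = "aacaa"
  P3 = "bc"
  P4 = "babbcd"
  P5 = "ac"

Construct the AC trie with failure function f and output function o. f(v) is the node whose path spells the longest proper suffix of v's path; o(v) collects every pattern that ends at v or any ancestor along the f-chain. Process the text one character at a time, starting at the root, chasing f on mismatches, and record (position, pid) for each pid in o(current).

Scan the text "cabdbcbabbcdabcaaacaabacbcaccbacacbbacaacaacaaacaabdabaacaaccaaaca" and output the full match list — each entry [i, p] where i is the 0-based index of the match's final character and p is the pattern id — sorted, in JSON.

Build automaton:
Trie (insert patterns):
  0='ε' goto a→5 b→1 c→4
  1='b' goto a→2 c→10
  2='ba' goto b→11 c→3
  3='bac' goto ·  [P0 ends]
  4='c' goto ·  [P1 ends]
  5='a' goto a→6 c→15
  6='aa' goto c→7
  7='aac' goto a→8
  8='aaca' goto a→9
  9='aacaa' goto ·  [P2 ends]
  10='bc' goto ·  [P3 ends]
  11='bab' goto b→12
  12='babb' goto c→13
  13='babbc' goto d→14
  14='babbcd' goto ·  [P4 ends]
  15='ac' goto ·  [P5 ends]

Failure links (BFS by depth):
  fail(1) 'b': from fail(0)=0 chase 'b': 0 ⇒ 0;  out=∅∪out(0)=∅
  fail(4) 'c': from fail(0)=0 chase 'c': 0 ⇒ 0;  out={1}∪out(0)={1}
  fail(5) 'a': from fail(0)=0 chase 'a': 0 ⇒ 0;  out=∅∪out(0)=∅
  fail(2) 'ba': from fail(1)=0 chase 'a': 0 ⇒ 5;  out=∅∪out(5)=∅
  fail(6) 'aa': from fail(5)=0 chase 'a': 0 ⇒ 5;  out=∅∪out(5)=∅
  fail(10) 'bc': from fail(1)=0 chase 'c': 0 ⇒ 4;  out={3}∪out(4)={1,3}
  fail(15) 'ac': from fail(5)=0 chase 'c': 0 ⇒ 4;  out={5}∪out(4)={1,5}
  fail(3) 'bac': from fail(2)=5 chase 'c': 5 ⇒ 15;  out={0}∪out(15)={0,1,5}
  fail(7) 'aac': from fail(6)=5 chase 'c': 5 ⇒ 15;  out=∅∪out(15)={1,5}
  fail(11) 'bab': from fail(2)=5 chase 'b': 5→0 ⇒ 1;  out=∅∪out(1)=∅
  fail(8) 'aaca': from fail(7)=15 chase 'a': 15→4→0 ⇒ 5;  out=∅∪out(5)=∅
  fail(12) 'babb': from fail(11)=1 chase 'b': 1→0 ⇒ 1;  out=∅∪out(1)=∅
  fail(9) 'aacaa': from fail(8)=5 chase 'a': 5 ⇒ 6;  out={2}∪out(6)={2}
  fail(13) 'babbc': from fail(12)=1 chase 'c': 1 ⇒ 10;  out=∅∪out(10)={1,3}
  fail(14) 'babbcd': from fail(13)=10 chase 'd': 10→4→0 ⇒ 0;  out={4}∪out(0)={4}

Text stream:
i=0 'c': node 0→4  ** P1@[0:0]
i=1 'a': node 4→5 (fail-walked)
i=2 'b': node 5→1 (fail-walked)
i=3 'd': node 1→0 (fail-walked)
i=4 'b': node 0→1
i=5 'c': node 1→10  ** P1@[5:5],P3@[4:5]
i=6 'b': node 10→1 (fail-walked)
i=7 'a': node 1→2
i=8 'b': node 2→11
i=9 'b': node 11→12
i=10 'c': node 12→13  ** P1@[10:10],P3@[9:10]
i=11 'd': node 13→14  ** P4@[6:11]
i=12 'a': node 14→5 (fail-walked)
i=13 'b': node 5→1 (fail-walked)
i=14 'c': node 1→10  ** P1@[14:14],P3@[13:14]
i=15 'a': node 10→5 (fail-walked)
i=16 'a': node 5→6
i=17 'a': node 6→6 (fail-walked)
i=18 'c': node 6→7  ** P1@[18:18],P5@[17:18]
i=19 'a': node 7→8
i=20 'a': node 8→9  ** P2@[16:20]
i=21 'b': node 9→1 (fail-walked)
i=22 'a': node 1→2
i=23 'c': node 2→3  ** P0@[21:23],P1@[23:23],P5@[22:23]
i=24 'b': node 3→1 (fail-walked)
i=25 'c': node 1→10  ** P1@[25:25],P3@[24:25]
i=26 'a': node 10→5 (fail-walked)
i=27 'c': node 5→15  ** P1@[27:27],P5@[26:27]
i=28 'c': node 15→4 (fail-walked)  ** P1@[28:28]
i=29 'b': node 4→1 (fail-walked)
i=30 'a': node 1→2
i=31 'c': node 2→3  ** P0@[29:31],P1@[31:31],P5@[30:31]
i=32 'a': node 3→5 (fail-walked)
i=33 'c': node 5→15  ** P1@[33:33],P5@[32:33]
i=34 'b': node 15→1 (fail-walked)
i=35 'b': node 1→1 (fail-walked)
i=36 'a': node 1→2
i=37 'c': node 2→3  ** P0@[35:37],P1@[37:37],P5@[36:37]
i=38 'a': node 3→5 (fail-walked)
i=39 'a': node 5→6
i=40 'c': node 6→7  ** P1@[40:40],P5@[39:40]
i=41 'a': node 7→8
i=42 'a': node 8→9  ** P2@[38:42]
i=43 'c': node 9→7 (fail-walked)  ** P1@[43:43],P5@[42:43]
i=44 'a': node 7→8
i=45 'a': node 8→9  ** P2@[41:45]
i=46 'a': node 9→6 (fail-walked)
i=47 'c': node 6→7  ** P1@[47:47],P5@[46:47]
i=48 'a': node 7→8
i=49 'a': node 8→9  ** P2@[45:49]
i=50 'b': node 9→1 (fail-walked)
i=51 'd': node 1→0 (fail-walked)
i=52 'a': node 0→5
i=53 'b': node 5→1 (fail-walked)
i=54 'a': node 1→2
i=55 'a': node 2→6 (fail-walked)
i=56 'c': node 6→7  ** P1@[56:56],P5@[55:56]
i=57 'a': node 7→8
i=58 'a': node 8→9  ** P2@[54:58]
i=59 'c': node 9→7 (fail-walked)  ** P1@[59:59],P5@[58:59]
i=60 'c': node 7→4 (fail-walked)  ** P1@[60:60]
i=61 'a': node 4→5 (fail-walked)
i=62 'a': node 5→6
i=63 'a': node 6→6 (fail-walked)
i=64 'c': node 6→7  ** P1@[64:64],P5@[63:64]
i=65 'a': node 7→8

Matches: [[0,1],[5,1],[5,3],[10,1],[10,3],[11,4],[14,1],[14,3],[18,1],[18,5],[20,2],[23,0],[23,1],[23,5],[25,1],[25,3],[27,1],[27,5],[28,1],[31,0],[31,1],[31,5],[33,1],[33,5],[37,0],[37,1],[37,5],[40,1],[40,5],[42,2],[43,1],[43,5],[45,2],[47,1],[47,5],[49,2],[56,1],[56,5],[58,2],[59,1],[59,5],[60,1],[64,1],[64,5]]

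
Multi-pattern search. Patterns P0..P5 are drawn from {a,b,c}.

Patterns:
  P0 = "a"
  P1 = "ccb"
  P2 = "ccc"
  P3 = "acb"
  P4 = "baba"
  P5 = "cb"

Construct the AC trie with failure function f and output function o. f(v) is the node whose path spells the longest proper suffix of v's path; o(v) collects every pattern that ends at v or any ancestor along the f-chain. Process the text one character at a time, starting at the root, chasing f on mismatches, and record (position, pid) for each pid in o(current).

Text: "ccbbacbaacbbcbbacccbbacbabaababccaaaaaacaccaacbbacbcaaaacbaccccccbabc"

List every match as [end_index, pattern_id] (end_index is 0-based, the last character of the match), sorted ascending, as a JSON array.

Construct AC machine:
Trie nodes:
  0='ε' goto a→1 b→8 c→2
  1='a' goto c→6  ←P0
  2='c' goto b→12 c→3
  3='cc' goto b→4 c→5
  4='ccb' goto ·  ←P1
  5='ccc' goto ·  ←P2
  6='ac' goto b→7
  7='acb' goto ·  ←P3
  8='b' goto a→9
  9='ba' goto b→10
  10='bab' goto a→11
  11='baba' goto ·  ←P4
  12='cb' goto ·  ←P5

BFS fail/out derivation:
  fail(1) 'a': from fail(0)=0 chase 'a': 0 ⇒ 0;  out={0}∪out(0)={0}
  fail(2) 'c': from fail(0)=0 chase 'c': 0 ⇒ 0;  out=∅∪out(0)=∅
  fail(8) 'b': from fail(0)=0 chase 'b': 0 ⇒ 0;  out=∅∪out(0)=∅
  fail(3) 'cc': from fail(2)=0 chase 'c': 0 ⇒ 2;  out=∅∪out(2)=∅
  fail(6) 'ac': from fail(1)=0 chase 'c': 0 ⇒ 2;  out=∅∪out(2)=∅
  fail(9) 'ba': from fail(8)=0 chase 'a': 0 ⇒ 1;  out=∅∪out(1)={0}
  fail(12) 'cb': from fail(2)=0 chase 'b': 0 ⇒ 8;  out={5}∪out(8)={5}
  fail(4) 'ccb': from fail(3)=2 chase 'b': 2 ⇒ 12;  out={1}∪out(12)={1,5}
  fail(5) 'ccc': from fail(3)=2 chase 'c': 2 ⇒ 3;  out={2}∪out(3)={2}
  fail(7) 'acb': from fail(6)=2 chase 'b': 2 ⇒ 12;  out={3}∪out(12)={3,5}
  fail(10) 'bab': from fail(9)=1 chase 'b': 1→0 ⇒ 8;  out=∅∪out(8)=∅
  fail(11) 'baba': from fail(10)=8 chase 'a': 8 ⇒ 9;  out={4}∪out(9)={0,4}

Run:
[0] read 'c'  n0⇒n2
[1] read 'c'  n2⇒n3
[2] read 'b'  n3⇒n4  ** P1@[0:2],P5@[1:2]
[3] read 'b'  n4⇒n8 ·f
[4] read 'a'  n8⇒n9  ** P0@[4:4]
[5] read 'c'  n9⇒n6 ·f
[6] read 'b'  n6⇒n7  ** P3@[4:6],P5@[5:6]
[7] read 'a'  n7⇒n9 ·f  ** P0@[7:7]
[8] read 'a'  n9⇒n1 ·f  ** P0@[8:8]
[9] read 'c'  n1⇒n6
[10] read 'b'  n6⇒n7  ** P3@[8:10],P5@[9:10]
[11] read 'b'  n7⇒n8 ·f
[12] read 'c'  n8⇒n2 ·f
[13] read 'b'  n2⇒n12  ** P5@[12:13]
[14] read 'b'  n12⇒n8 ·f
[15] read 'a'  n8⇒n9  ** P0@[15:15]
[16] read 'c'  n9⇒n6 ·f
[17] read 'c'  n6⇒n3 ·f
[18] read 'c'  n3⇒n5  ** P2@[16:18]
[19] read 'b'  n5⇒n4 ·f  ** P1@[17:19],P5@[18:19]
[20] read 'b'  n4⇒n8 ·f
[21] read 'a'  n8⇒n9  ** P0@[21:21]
[22] read 'c'  n9⇒n6 ·f
[23] read 'b'  n6⇒n7  ** P3@[21:23],P5@[22:23]
[24] read 'a'  n7⇒n9 ·f  ** P0@[24:24]
[25] read 'b'  n9⇒n10
[26] read 'a'  n10⇒n11  ** P0@[26:26],P4@[23:26]
[27] read 'a'  n11⇒n1 ·f  ** P0@[27:27]
[28] read 'b'  n1⇒n8 ·f
[29] read 'a'  n8⇒n9  ** P0@[29:29]
[30] read 'b'  n9⇒n10
[31] read 'c'  n10⇒n2 ·f
[32] read 'c'  n2⇒n3
[33] read 'a'  n3⇒n1 ·f  ** P0@[33:33]
[34] read 'a'  n1⇒n1 ·f  ** P0@[34:34]
[35] read 'a'  n1⇒n1 ·f  ** P0@[35:35]
[36] read 'a'  n1⇒n1 ·f  ** P0@[36:36]
[37] read 'a'  n1⇒n1 ·f  ** P0@[37:37]
[38] read 'a'  n1⇒n1 ·f  ** P0@[38:38]
[39] read 'c'  n1⇒n6
[40] read 'a'  n6⇒n1 ·f  ** P0@[40:40]
[41] read 'c'  n1⇒n6
[42] read 'c'  n6⇒n3 ·f
[43] read 'a'  n3⇒n1 ·f  ** P0@[43:43]
[44] read 'a'  n1⇒n1 ·f  ** P0@[44:44]
[45] read 'c'  n1⇒n6
[46] read 'b'  n6⇒n7  ** P3@[44:46],P5@[45:46]
[47] read 'b'  n7⇒n8 ·f
[48] read 'a'  n8⇒n9  ** P0@[48:48]
[49] read 'c'  n9⇒n6 ·f
[50] read 'b'  n6⇒n7  ** P3@[48:50],P5@[49:50]
[51] read 'c'  n7⇒n2 ·f
[52] read 'a'  n2⇒n1 ·f  ** P0@[52:52]
[53] read 'a'  n1⇒n1 ·f  ** P0@[53:53]
[54] read 'a'  n1⇒n1 ·f  ** P0@[54:54]
[55] read 'a'  n1⇒n1 ·f  ** P0@[55:55]
[56] read 'c'  n1⇒n6
[57] read 'b'  n6⇒n7  ** P3@[55:57],P5@[56:57]
[58] read 'a'  n7⇒n9 ·f  ** P0@[58:58]
[59] read 'c'  n9⇒n6 ·f
[60] read 'c'  n6⇒n3 ·f
[61] read 'c'  n3⇒n5  ** P2@[59:61]
[62] read 'c'  n5⇒n5 ·f  ** P2@[60:62]
[63] read 'c'  n5⇒n5 ·f  ** P2@[61:63]
[64] read 'c'  n5⇒n5 ·f  ** P2@[62:64]
[65] read 'b'  n5⇒n4 ·f  ** P1@[63:65],P5@[64:65]
[66] read 'a'  n4⇒n9 ·f  ** P0@[66:66]
[67] read 'b'  n9⇒n10
[68] read 'c'  n10⇒n2 ·f

Result: [[2,1],[2,5],[4,0],[6,3],[6,5],[7,0],[8,0],[10,3],[10,5],[13,5],[15,0],[18,2],[19,1],[19,5],[21,0],[23,3],[23,5],[24,0],[26,0],[26,4],[27,0],[29,0],[33,0],[34,0],[35,0],[36,0],[37,0],[38,0],[40,0],[43,0],[44,0],[46,3],[46,5],[48,0],[50,3],[50,5],[52,0],[53,0],[54,0],[55,0],[57,3],[57,5],[58,0],[61,2],[62,2],[63,2],[64,2],[65,1],[65,5],[66,0]]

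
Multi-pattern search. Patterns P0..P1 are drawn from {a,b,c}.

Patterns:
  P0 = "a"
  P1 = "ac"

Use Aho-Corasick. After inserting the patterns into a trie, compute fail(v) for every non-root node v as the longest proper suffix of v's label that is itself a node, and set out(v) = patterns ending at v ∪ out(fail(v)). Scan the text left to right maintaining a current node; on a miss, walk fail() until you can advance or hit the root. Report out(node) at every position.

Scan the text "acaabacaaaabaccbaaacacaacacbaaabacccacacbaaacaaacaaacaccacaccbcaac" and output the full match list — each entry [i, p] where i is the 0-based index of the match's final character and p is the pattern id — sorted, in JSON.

Build:
Trie (insert patterns):
  0='ε' goto a→1
  1='a' goto c→2  ←P0
  2='ac' goto ·  ←P1

Failure links (BFS by depth):
  n1('a'): parent n0 fail=0; on 'a' 0 → fail=0;  out {0}∪∅={0}
  n2('ac'): parent n1 fail=0; on 'c' 0 → fail=0;  out {1}∪∅={1}

Run:
[0] read 'a'  n0⇒n1  emit P0@[0:0]
[1] read 'c'  n1⇒n2  emit P1@[0:1]
[2] read 'a'  n2⇒n1 (via fail)  emit P0@[2:2]
[3] read 'a'  n1⇒n1 (via fail)  emit P0@[3:3]
[4] read 'b'  n1⇒n0 (via fail)
[5] read 'a'  n0⇒n1  emit P0@[5:5]
[6] read 'c'  n1⇒n2  emit P1@[5:6]
[7] read 'a'  n2⇒n1 (via fail)  emit P0@[7:7]
[8] read 'a'  n1⇒n1 (via fail)  emit P0@[8:8]
[9] read 'a'  n1⇒n1 (via fail)  emit P0@[9:9]
[10] read 'a'  n1⇒n1 (via fail)  emit P0@[10:10]
[11] read 'b'  n1⇒n0 (via fail)
[12] read 'a'  n0⇒n1  emit P0@[12:12]
[13] read 'c'  n1⇒n2  emit P1@[12:13]
[14] read 'c'  n2⇒n0 (via fail)
[15] read 'b'  n0⇒n0
[16] read 'a'  n0⇒n1  emit P0@[16:16]
[17] read 'a'  n1⇒n1 (via fail)  emit P0@[17:17]
[18] read 'a'  n1⇒n1 (via fail)  emit P0@[18:18]
[19] read 'c'  n1⇒n2  emit P1@[18:19]
[20] read 'a'  n2⇒n1 (via fail)  emit P0@[20:20]
[21] read 'c'  n1⇒n2  emit P1@[20:21]
[22] read 'a'  n2⇒n1 (via fail)  emit P0@[22:22]
[23] read 'a'  n1⇒n1 (via fail)  emit P0@[23:23]
[24] read 'c'  n1⇒n2  emit P1@[23:24]
[25] read 'a'  n2⇒n1 (via fail)  emit P0@[25:25]
[26] read 'c'  n1⇒n2  emit P1@[25:26]
[27] read 'b'  n2⇒n0 (via fail)
[28] read 'a'  n0⇒n1  emit P0@[28:28]
[29] read 'a'  n1⇒n1 (via fail)  emit P0@[29:29]
[30] read 'a'  n1⇒n1 (via fail)  emit P0@[30:30]
[31] read 'b'  n1⇒n0 (via fail)
[32] read 'a'  n0⇒n1  emit P0@[32:32]
[33] read 'c'  n1⇒n2  emit P1@[32:33]
[34] read 'c'  n2⇒n0 (via fail)
[35] read 'c'  n0⇒n0
[36] read 'a'  n0⇒n1  emit P0@[36:36]
[37] read 'c'  n1⇒n2  emit P1@[36:37]
[38] read 'a'  n2⇒n1 (via fail)  emit P0@[38:38]
[39] read 'c'  n1⇒n2  emit P1@[38:39]
[40] read 'b'  n2⇒n0 (via fail)
[41] read 'a'  n0⇒n1  emit P0@[41:41]
[42] read 'a'  n1⇒n1 (via fail)  emit P0@[42:42]
[43] read 'a'  n1⇒n1 (via fail)  emit P0@[43:43]
[44] read 'c'  n1⇒n2  emit P1@[43:44]
[45] read 'a'  n2⇒n1 (via fail)  emit P0@[45:45]
[46] read 'a'  n1⇒n1 (via fail)  emit P0@[46:46]
[47] read 'a'  n1⇒n1 (via fail)  emit P0@[47:47]
[48] read 'c'  n1⇒n2  emit P1@[47:48]
[49] read 'a'  n2⇒n1 (via fail)  emit P0@[49:49]
[50] read 'a'  n1⇒n1 (via fail)  emit P0@[50:50]
[51] read 'a'  n1⇒n1 (via fail)  emit P0@[51:51]
[52] read 'c'  n1⇒n2  emit P1@[51:52]
[53] read 'a'  n2⇒n1 (via fail)  emit P0@[53:53]
[54] read 'c'  n1⇒n2  emit P1@[53:54]
[55] read 'c'  n2⇒n0 (via fail)
[56] read 'a'  n0⇒n1  emit P0@[56:56]
[57] read 'c'  n1⇒n2  emit P1@[56:57]
[58] read 'a'  n2⇒n1 (via fail)  emit P0@[58:58]
[59] read 'c'  n1⇒n2  emit P1@[58:59]
[60] read 'c'  n2⇒n0 (via fail)
[61] read 'b'  n0⇒n0
[62] read 'c'  n0⇒n0
[63] read 'a'  n0⇒n1  emit P0@[63:63]
[64] read 'a'  n1⇒n1 (via fail)  emit P0@[64:64]
[65] read 'c'  n1⇒n2  emit P1@[64:65]

Result: [[0,0],[1,1],[2,0],[3,0],[5,0],[6,1],[7,0],[8,0],[9,0],[10,0],[12,0],[13,1],[16,0],[17,0],[18,0],[19,1],[20,0],[21,1],[22,0],[23,0],[24,1],[25,0],[26,1],[28,0],[29,0],[30,0],[32,0],[33,1],[36,0],[37,1],[38,0],[39,1],[41,0],[42,0],[43,0],[44,1],[45,0],[46,0],[47,0],[48,1],[49,0],[50,0],[51,0],[52,1],[53,0],[54,1],[56,0],[57,1],[58,0],[59,1],[63,0],[64,0],[65,1]]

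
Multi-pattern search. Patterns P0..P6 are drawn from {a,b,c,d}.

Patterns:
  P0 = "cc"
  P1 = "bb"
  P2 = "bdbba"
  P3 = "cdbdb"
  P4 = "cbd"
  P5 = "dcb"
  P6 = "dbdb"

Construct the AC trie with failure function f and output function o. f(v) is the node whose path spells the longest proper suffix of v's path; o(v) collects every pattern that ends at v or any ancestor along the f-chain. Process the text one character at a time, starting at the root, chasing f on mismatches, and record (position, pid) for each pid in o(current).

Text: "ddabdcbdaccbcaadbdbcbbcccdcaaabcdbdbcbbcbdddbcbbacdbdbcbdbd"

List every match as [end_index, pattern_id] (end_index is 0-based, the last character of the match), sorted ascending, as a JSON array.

Build automaton:
Trie (insert patterns):
  n0 'ε': b→3 c→1 d→15
  n1 'c': b→13 c→2 d→9
  n2 'cc': ·  [P0 ends]
  n3 'b': b→4 d→5
  n4 'bb': ·  [P1 ends]
  n5 'bd': b→6
  n6 'bdb': b→7
  n7 'bdbb': a→8
  n8 'bdbba': ·  [P2 ends]
  n9 'cd': b→10
  n10 'cdb': d→11
  n11 'cdbd': b→12
  n12 'cdbdb': ·  [P3 ends]
  n13 'cb': d→14
  n14 'cbd': ·  [P4 ends]
  n15 'd': b→18 c→16
  n16 'dc': b→17
  n17 'dcb': ·  [P5 ends]
  n18 'db': d→19
  n19 'dbd': b→20
  n20 'dbdb': ·  [P6 ends]

BFS fail/out derivation:
  n1('c'): parent n0 fail=0; on 'c' 0 → fail=0;  out ∅∪∅=∅
  n3('b'): parent n0 fail=0; on 'b' 0 → fail=0;  out ∅∪∅=∅
  n15('d'): parent n0 fail=0; on 'd' 0 → fail=0;  out ∅∪∅=∅
  n2('cc'): parent n1 fail=0; on 'c' 0 → fail=1;  out {0}∪∅={0}
  n4('bb'): parent n3 fail=0; on 'b' 0 → fail=3;  out {1}∪∅={1}
  n5('bd'): parent n3 fail=0; on 'd' 0 → fail=15;  out ∅∪∅=∅
  n9('cd'): parent n1 fail=0; on 'd' 0 → fail=15;  out ∅∪∅=∅
  n13('cb'): parent n1 fail=0; on 'b' 0 → fail=3;  out ∅∪∅=∅
  n16('dc'): parent n15 fail=0; on 'c' 0 → fail=1;  out ∅∪∅=∅
  n18('db'): parent n15 fail=0; on 'b' 0 → fail=3;  out ∅∪∅=∅
  n6('bdb'): parent n5 fail=15; on 'b' 15 → fail=18;  out ∅∪∅=∅
  n10('cdb'): parent n9 fail=15; on 'b' 15 → fail=18;  out ∅∪∅=∅
  n14('cbd'): parent n13 fail=3; on 'd' 3 → fail=5;  out {4}∪∅={4}
  n17('dcb'): parent n16 fail=1; on 'b' 1 → fail=13;  out {5}∪∅={5}
  n19('dbd'): parent n18 fail=3; on 'd' 3 → fail=5;  out ∅∪∅=∅
  n7('bdbb'): parent n6 fail=18; on 'b' 18→3 → fail=4;  out ∅∪{1}={1}
  n11('cdbd'): parent n10 fail=18; on 'd' 18 → fail=19;  out ∅∪∅=∅
  n20('dbdb'): parent n19 fail=5; on 'b' 5 → fail=6;  out {6}∪∅={6}
  n8('bdbba'): parent n7 fail=4; on 'a' 4→3→0 → fail=0;  out {2}∪∅={2}
  n12('cdbdb'): parent n11 fail=19; on 'b' 19 → fail=20;  out {3}∪{6}={3,6}

Text stream:
[0] read 'd'  n0⇒n15
[1] read 'd'  n15⇒n15 (via fail)
[2] read 'a'  n15⇒n0 (via fail)
[3] read 'b'  n0⇒n3
[4] read 'd'  n3⇒n5
[5] read 'c'  n5⇒n16 (via fail)
[6] read 'b'  n16⇒n17  → match P5@[4:6]
[7] read 'd'  n17⇒n14 (via fail)  → match P4@[5:7]
[8] read 'a'  n14⇒n0 (via fail)
[9] read 'c'  n0⇒n1
[10] read 'c'  n1⇒n2  → match P0@[9:10]
[11] read 'b'  n2⇒n13 (via fail)
[12] read 'c'  n13⇒n1 (via fail)
[13] read 'a'  n1⇒n0 (via fail)
[14] read 'a'  n0⇒n0
[15] read 'd'  n0⇒n15
[16] read 'b'  n15⇒n18
[17] read 'd'  n18⇒n19
[18] read 'b'  n19⇒n20  → match P6@[15:18]
[19] read 'c'  n20⇒n1 (via fail)
[20] read 'b'  n1⇒n13
[21] read 'b'  n13⇒n4 (via fail)  → match P1@[20:21]
[22] read 'c'  n4⇒n1 (via fail)
[23] read 'c'  n1⇒n2  → match P0@[22:23]
[24] read 'c'  n2⇒n2 (via fail)  → match P0@[23:24]
[25] read 'd'  n2⇒n9 (via fail)
[26] read 'c'  n9⇒n16 (via fail)
[27] read 'a'  n16⇒n0 (via fail)
[28] read 'a'  n0⇒n0
[29] read 'a'  n0⇒n0
[30] read 'b'  n0⇒n3
[31] read 'c'  n3⇒n1 (via fail)
[32] read 'd'  n1⇒n9
[33] read 'b'  n9⇒n10
[34] read 'd'  n10⇒n11
[35] read 'b'  n11⇒n12  → match P3@[31:35],P6@[32:35]
[36] read 'c'  n12⇒n1 (via fail)
[37] read 'b'  n1⇒n13
[38] read 'b'  n13⇒n4 (via fail)  → match P1@[37:38]
[39] read 'c'  n4⇒n1 (via fail)
[40] read 'b'  n1⇒n13
[41] read 'd'  n13⇒n14  → match P4@[39:41]
[42] read 'd'  n14⇒n15 (via fail)
[43] read 'd'  n15⇒n15 (via fail)
[44] read 'b'  n15⇒n18
[45] read 'c'  n18⇒n1 (via fail)
[46] read 'b'  n1⇒n13
[47] read 'b'  n13⇒n4 (via fail)  → match P1@[46:47]
[48] read 'a'  n4⇒n0 (via fail)
[49] read 'c'  n0⇒n1
[50] read 'd'  n1⇒n9
[51] read 'b'  n9⇒n10
[52] read 'd'  n10⇒n11
[53] read 'b'  n11⇒n12  → match P3@[49:53],P6@[50:53]
[54] read 'c'  n12⇒n1 (via fail)
[55] read 'b'  n1⇒n13
[56] read 'd'  n13⇒n14  → match P4@[54:56]
[57] read 'b'  n14⇒n6 (via fail)
[58] read 'd'  n6⇒n19 (via fail)

Result: [[6,5],[7,4],[10,0],[18,6],[21,1],[23,0],[24,0],[35,3],[35,6],[38,1],[41,4],[47,1],[53,3],[53,6],[56,4]]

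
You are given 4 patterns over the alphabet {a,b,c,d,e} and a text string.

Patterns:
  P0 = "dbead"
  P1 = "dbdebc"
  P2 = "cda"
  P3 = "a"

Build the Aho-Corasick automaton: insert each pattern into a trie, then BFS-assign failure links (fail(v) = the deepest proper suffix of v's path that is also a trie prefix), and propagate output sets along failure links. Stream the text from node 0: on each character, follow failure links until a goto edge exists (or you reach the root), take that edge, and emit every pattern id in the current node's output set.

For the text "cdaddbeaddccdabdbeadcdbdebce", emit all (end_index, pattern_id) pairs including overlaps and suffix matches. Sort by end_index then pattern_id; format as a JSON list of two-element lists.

Build automaton:
Trie nodes:
  0='ε' goto a→13 c→10 d→1
  1='d' goto b→2
  2='db' goto d→6 e→3
  3='dbe' goto a→4
  4='dbea' goto d→5
  5='dbead' goto ·  [P0 ends]
  6='dbd' goto e→7
  7='dbde' goto b→8
  8='dbdeb' goto c→9
  9='dbdebc' goto ·  [P1 ends]
  10='c' goto d→11
  11='cd' goto a→12
  12='cda' goto ·  [P2 ends]
  13='a' goto ·  [P3 ends]

Failure links (BFS by depth):
  n1('d'): parent n0 fail=0; on 'd' 0 → fail=0;  out ∅∪∅=∅
  n10('c'): parent n0 fail=0; on 'c' 0 → fail=0;  out ∅∪∅=∅
  n13('a'): parent n0 fail=0; on 'a' 0 → fail=0;  out {3}∪∅={3}
  n2('db'): parent n1 fail=0; on 'b' 0 → fail=0;  out ∅∪∅=∅
  n11('cd'): parent n10 fail=0; on 'd' 0 → fail=1;  out ∅∪∅=∅
  n3('dbe'): parent n2 fail=0; on 'e' 0 → fail=0;  out ∅∪∅=∅
  n6('dbd'): parent n2 fail=0; on 'd' 0 → fail=1;  out ∅∪∅=∅
  n12('cda'): parent n11 fail=1; on 'a' 1→0 → fail=13;  out {2}∪{3}={2,3}
  n4('dbea'): parent n3 fail=0; on 'a' 0 → fail=13;  out ∅∪{3}={3}
  n7('dbde'): parent n6 fail=1; on 'e' 1→0 → fail=0;  out ∅∪∅=∅
  n5('dbead'): parent n4 fail=13; on 'd' 13→0 → fail=1;  out {0}∪∅={0}
  n8('dbdeb'): parent n7 fail=0; on 'b' 0 → fail=0;  out ∅∪∅=∅
  n9('dbdebc'): parent n8 fail=0; on 'c' 0 → fail=10;  out {1}∪∅={1}

Scan:
pos 0 'c': at 10
pos 1 'd': at 11
pos 2 'a': at 12  ** P2@[0:2],P3@[2:2]
pos 3 'd': at 1 (fail-walked)
pos 4 'd': at 1 (fail-walked)
pos 5 'b': at 2
pos 6 'e': at 3
pos 7 'a': at 4  ** P3@[7:7]
pos 8 'd': at 5  ** P0@[4:8]
pos 9 'd': at 1 (fail-walked)
pos 10 'c': at 10 (fail-walked)
pos 11 'c': at 10 (fail-walked)
pos 12 'd': at 11
pos 13 'a': at 12  ** P2@[11:13],P3@[13:13]
pos 14 'b': at 0 (fail-walked)
pos 15 'd': at 1
pos 16 'b': at 2
pos 17 'e': at 3
pos 18 'a': at 4  ** P3@[18:18]
pos 19 'd': at 5  ** P0@[15:19]
pos 20 'c': at 10 (fail-walked)
pos 21 'd': at 11
pos 22 'b': at 2 (fail-walked)
pos 23 'd': at 6
pos 24 'e': at 7
pos 25 'b': at 8
pos 26 'c': at 9  ** P1@[21:26]
pos 27 'e': at 0 (fail-walked)

Matches: [[2,2],[2,3],[7,3],[8,0],[13,2],[13,3],[18,3],[19,0],[26,1]]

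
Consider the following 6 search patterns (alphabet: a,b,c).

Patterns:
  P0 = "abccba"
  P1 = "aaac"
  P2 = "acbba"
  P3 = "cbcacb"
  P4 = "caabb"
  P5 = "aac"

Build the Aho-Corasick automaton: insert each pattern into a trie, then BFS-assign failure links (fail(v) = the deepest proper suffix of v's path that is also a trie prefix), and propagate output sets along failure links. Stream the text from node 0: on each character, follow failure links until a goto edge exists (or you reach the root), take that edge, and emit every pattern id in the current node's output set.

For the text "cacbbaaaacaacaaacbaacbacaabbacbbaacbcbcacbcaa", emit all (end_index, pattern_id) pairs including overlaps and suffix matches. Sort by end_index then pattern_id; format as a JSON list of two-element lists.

Build automaton:
Trie nodes:
  n0 'ε': a→1 c→14
  n1 'a': a→7 b→2 c→10
  n2 'ab': c→3
  n3 'abc': c→4
  n4 'abcc': b→5
  n5 'abccb': a→6
  n6 'abccba': ·  ←P0
  n7 'aa': a→8 c→24
  n8 'aaa': c→9
  n9 'aaac': ·  ←P1
  n10 'ac': b→11
  n11 'acb': b→12
  n12 'acbb': a→13
  n13 'acbba': ·  ←P2
  n14 'c': a→20 b→15
  n15 'cb': c→16
  n16 'cbc': a→17
  n17 'cbca': c→18
  n18 'cbcac': b→19
  n19 'cbcacb': ·  ←P3
  n20 'ca': a→21
  n21 'caa': b→22
  n22 'caab': b→23
  n23 'caabb': ·  ←P4
  n24 'aac': ·  ←P5

Failure links (BFS by depth):
  fail(1) 'a': from fail(0)=0 chase 'a': 0 ⇒ 0;  out=∅∪out(0)=∅
  fail(14) 'c': from fail(0)=0 chase 'c': 0 ⇒ 0;  out=∅∪out(0)=∅
  fail(2) 'ab': from fail(1)=0 chase 'b': 0 ⇒ 0;  out=∅∪out(0)=∅
  fail(7) 'aa': from fail(1)=0 chase 'a': 0 ⇒ 1;  out=∅∪out(1)=∅
  fail(10) 'ac': from fail(1)=0 chase 'c': 0 ⇒ 14;  out=∅∪out(14)=∅
  fail(15) 'cb': from fail(14)=0 chase 'b': 0 ⇒ 0;  out=∅∪out(0)=∅
  fail(20) 'ca': from fail(14)=0 chase 'a': 0 ⇒ 1;  out=∅∪out(1)=∅
  fail(3) 'abc': from fail(2)=0 chase 'c': 0 ⇒ 14;  out=∅∪out(14)=∅
  fail(8) 'aaa': from fail(7)=1 chase 'a': 1 ⇒ 7;  out=∅∪out(7)=∅
  fail(11) 'acb': from fail(10)=14 chase 'b': 14 ⇒ 15;  out=∅∪out(15)=∅
  fail(16) 'cbc': from fail(15)=0 chase 'c': 0 ⇒ 14;  out=∅∪out(14)=∅
  fail(21) 'caa': from fail(20)=1 chase 'a': 1 ⇒ 7;  out=∅∪out(7)=∅
  fail(24) 'aac': from fail(7)=1 chase 'c': 1 ⇒ 10;  out={5}∪out(10)={5}
  fail(4) 'abcc': from fail(3)=14 chase 'c': 14→0 ⇒ 14;  out=∅∪out(14)=∅
  fail(9) 'aaac': from fail(8)=7 chase 'c': 7 ⇒ 24;  out={1}∪out(24)={1,5}
  fail(12) 'acbb': from fail(11)=15 chase 'b': 15→0 ⇒ 0;  out=∅∪out(0)=∅
  fail(17) 'cbca': from fail(16)=14 chase 'a': 14 ⇒ 20;  out=∅∪out(20)=∅
  fail(22) 'caab': from fail(21)=7 chase 'b': 7→1 ⇒ 2;  out=∅∪out(2)=∅
  fail(5) 'abccb': from fail(4)=14 chase 'b': 14 ⇒ 15;  out=∅∪out(15)=∅
  fail(13) 'acbba': from fail(12)=0 chase 'a': 0 ⇒ 1;  out={2}∪out(1)={2}
  fail(18) 'cbcac': from fail(17)=20 chase 'c': 20→1 ⇒ 10;  out=∅∪out(10)=∅
  fail(23) 'caabb': from fail(22)=2 chase 'b': 2→0 ⇒ 0;  out={4}∪out(0)={4}
  fail(6) 'abccba': from fail(5)=15 chase 'a': 15→0 ⇒ 1;  out={0}∪out(1)={0}
  fail(19) 'cbcacb': from fail(18)=10 chase 'b': 10 ⇒ 11;  out={3}∪out(11)={3}

Scan:
i=0 'c': node 0→14
i=1 'a': node 14→20
i=2 'c': node 20→10 (fail-walked)
i=3 'b': node 10→11
i=4 'b': node 11→12
i=5 'a': node 12→13  emit P2@[1:5]
i=6 'a': node 13→7 (fail-walked)
i=7 'a': node 7→8
i=8 'a': node 8→8 (fail-walked)
i=9 'c': node 8→9  emit P1@[6:9],P5@[7:9]
i=10 'a': node 9→20 (fail-walked)
i=11 'a': node 20→21
i=12 'c': node 21→24 (fail-walked)  emit P5@[10:12]
i=13 'a': node 24→20 (fail-walked)
i=14 'a': node 20→21
i=15 'a': node 21→8 (fail-walked)
i=16 'c': node 8→9  emit P1@[13:16],P5@[14:16]
i=17 'b': node 9→11 (fail-walked)
i=18 'a': node 11→1 (fail-walked)
i=19 'a': node 1→7
i=20 'c': node 7→24  emit P5@[18:20]
i=21 'b': node 24→11 (fail-walked)
i=22 'a': node 11→1 (fail-walked)
i=23 'c': node 1→10
i=24 'a': node 10→20 (fail-walked)
i=25 'a': node 20→21
i=26 'b': node 21→22
i=27 'b': node 22→23  emit P4@[23:27]
i=28 'a': node 23→1 (fail-walked)
i=29 'c': node 1→10
i=30 'b': node 10→11
i=31 'b': node 11→12
i=32 'a': node 12→13  emit P2@[28:32]
i=33 'a': node 13→7 (fail-walked)
i=34 'c': node 7→24  emit P5@[32:34]
i=35 'b': node 24→11 (fail-walked)
i=36 'c': node 11→16 (fail-walked)
i=37 'b': node 16→15 (fail-walked)
i=38 'c': node 15→16
i=39 'a': node 16→17
i=40 'c': node 17→18
i=41 'b': node 18→19  emit P3@[36:41]
i=42 'c': node 19→16 (fail-walked)
i=43 'a': node 16→17
i=44 'a': node 17→21 (fail-walked)

Result: [[5,2],[9,1],[9,5],[12,5],[16,1],[16,5],[20,5],[27,4],[32,2],[34,5],[41,3]]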